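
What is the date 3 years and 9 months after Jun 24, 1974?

Advancing 3 years and 9 months from June 24, 1974.
+3 years → 1977; month 6 + 9 = 15, which is month 3 of year 1978 → March 1978.
Day 24 is valid in March, giving March 24, 1978.

March 24, 1978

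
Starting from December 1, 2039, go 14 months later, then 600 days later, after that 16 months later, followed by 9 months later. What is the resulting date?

October 24, 2044

Counting forward 14 months from December 1, 2039:
month 12 + 14 = 26, which is month 2 of year 2041 → February 2041.
Day 1 is valid in February, giving February 1, 2041.
Adding 600 days from February 1, 2041:
February has 28 days, so 28 − 1 = 27 days remain after February 1, 2041; 600 − 27 = 573 left.
March 2041 has 31 days: 573 − 31 = 542 left.
April 2041 has 30 days: 542 − 30 = 512 left.
May 2041 has 31 days: 512 − 31 = 481 left.
June 2041 has 30 days: 481 − 30 = 451 left.
July 2041 has 31 days: 451 − 31 = 420 left.
August 2041 has 31 days: 420 − 31 = 389 left.
September 2041 has 30 days: 389 − 30 = 359 left.
October 2041 has 31 days: 359 − 31 = 328 left.
November 2041 has 30 days: 328 − 30 = 298 left.
December 2041 has 31 days: 298 − 31 = 267 left.
January 2042 has 31 days: 267 − 31 = 236 left.
February 2042 has 28 days (2042 is not a leap year): 236 − 28 = 208 left.
March 2042 has 31 days: 208 − 31 = 177 left.
April 2042 has 30 days: 177 − 30 = 147 left.
May 2042 has 31 days: 147 − 31 = 116 left.
June 2042 has 30 days: 116 − 30 = 86 left.
July 2042 has 31 days: 86 − 31 = 55 left.
August 2042 has 31 days: 55 − 31 = 24 left.
24 days into September 2042 → September 24, 2042.
Adding 16 months from September 24, 2042:
month 9 + 16 = 25, which is month 1 of year 2044 → January 2044.
Day 24 is valid in January, giving January 24, 2044.
Advancing 9 months from January 24, 2044:
month 1 + 9 = 10 → October 2044.
Day 24 is valid in October, giving October 24, 2044.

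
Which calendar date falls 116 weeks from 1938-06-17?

Counting forward 116 weeks = 812 days from June 17, 1938.
June has 30 days, so 30 − 17 = 13 days remain after June 17, 1938; 812 − 13 = 799 left.
July 1938 has 31 days: 799 − 31 = 768 left.
August 1938 has 31 days: 768 − 31 = 737 left.
September 1938 has 30 days: 737 − 30 = 707 left.
October 1938 has 31 days: 707 − 31 = 676 left.
November 1938 has 30 days: 676 − 30 = 646 left.
December 1938 has 31 days: 646 − 31 = 615 left.
January 1939 has 31 days: 615 − 31 = 584 left.
February 1939 has 28 days (1939 is not a leap year): 584 − 28 = 556 left.
March 1939 has 31 days: 556 − 31 = 525 left.
April 1939 has 30 days: 525 − 30 = 495 left.
May 1939 has 31 days: 495 − 31 = 464 left.
June 1939 has 30 days: 464 − 30 = 434 left.
July 1939 has 31 days: 434 − 31 = 403 left.
August 1939 has 31 days: 403 − 31 = 372 left.
September 1939 has 30 days: 372 − 30 = 342 left.
October 1939 has 31 days: 342 − 31 = 311 left.
November 1939 has 30 days: 311 − 30 = 281 left.
December 1939 has 31 days: 281 − 31 = 250 left.
January 1940 has 31 days: 250 − 31 = 219 left.
February 1940 has 29 days (1940 is a leap year): 219 − 29 = 190 left.
March 1940 has 31 days: 190 − 31 = 159 left.
April 1940 has 30 days: 159 − 30 = 129 left.
May 1940 has 31 days: 129 − 31 = 98 left.
June 1940 has 30 days: 98 − 30 = 68 left.
July 1940 has 31 days: 68 − 31 = 37 left.
August 1940 has 31 days: 37 − 31 = 6 left.
6 days into September 1940 → September 6, 1940.

September 6, 1940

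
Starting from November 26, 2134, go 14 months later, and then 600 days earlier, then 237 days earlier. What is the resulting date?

October 11, 2133

Adding 14 months from November 26, 2134:
month 11 + 14 = 25, which is month 1 of year 2136 → January 2136.
Day 26 is valid in January, giving January 26, 2136.
Counting back 600 days from January 26, 2136:
Going back 26 days from January 26, 2136 reaches the end of the previous month; 600 − 26 = 574 left.
December 2135 has 31 days: 574 − 31 = 543 left.
November 2135 has 30 days: 543 − 30 = 513 left.
October 2135 has 31 days: 513 − 31 = 482 left.
September 2135 has 30 days: 482 − 30 = 452 left.
August 2135 has 31 days: 452 − 31 = 421 left.
July 2135 has 31 days: 421 − 31 = 390 left.
June 2135 has 30 days: 390 − 30 = 360 left.
May 2135 has 31 days: 360 − 31 = 329 left.
April 2135 has 30 days: 329 − 30 = 299 left.
March 2135 has 31 days: 299 − 31 = 268 left.
February 2135 has 28 days (2135 is not a leap year): 268 − 28 = 240 left.
January 2135 has 31 days: 240 − 31 = 209 left.
December 2134 has 31 days: 209 − 31 = 178 left.
November 2134 has 30 days: 178 − 30 = 148 left.
October 2134 has 31 days: 148 − 31 = 117 left.
September 2134 has 30 days: 117 − 30 = 87 left.
August 2134 has 31 days: 87 − 31 = 56 left.
July 2134 has 31 days: 56 − 31 = 25 left.
June 2134 has 30 days; 30 − 25 = 5 → June 5, 2134.
Subtracting 237 days from June 5, 2134:
Going back 5 days from June 5, 2134 reaches the end of the previous month; 237 − 5 = 232 left.
May 2134 has 31 days: 232 − 31 = 201 left.
April 2134 has 30 days: 201 − 30 = 171 left.
March 2134 has 31 days: 171 − 31 = 140 left.
February 2134 has 28 days (2134 is not a leap year): 140 − 28 = 112 left.
January 2134 has 31 days: 112 − 31 = 81 left.
December 2133 has 31 days: 81 − 31 = 50 left.
November 2133 has 30 days: 50 − 30 = 20 left.
October 2133 has 31 days; 31 − 20 = 11 → October 11, 2133.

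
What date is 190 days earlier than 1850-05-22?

Going back 190 days from May 22, 1850.
Going back 22 days from May 22, 1850 reaches the end of the previous month; 190 − 22 = 168 left.
April 1850 has 30 days: 168 − 30 = 138 left.
March 1850 has 31 days: 138 − 31 = 107 left.
February 1850 has 28 days (1850 is not a leap year): 107 − 28 = 79 left.
January 1850 has 31 days: 79 − 31 = 48 left.
December 1849 has 31 days: 48 − 31 = 17 left.
November 1849 has 30 days; 30 − 17 = 13 → November 13, 1849.

November 13, 1849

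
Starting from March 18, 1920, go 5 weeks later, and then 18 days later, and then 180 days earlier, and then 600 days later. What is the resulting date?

July 4, 1921

Counting forward 5 weeks (= 35 days) from March 18, 1920:
March has 31 days, so 31 − 18 = 13 days remain after March 18, 1920; 35 − 13 = 22 left.
22 days into April 1920 → April 22, 1920.
Counting forward 18 days from April 22, 1920:
April has 30 days, so 30 − 22 = 8 days remain after April 22, 1920; 18 − 8 = 10 left.
10 days into May 1920 → May 10, 1920.
Subtracting 180 days from May 10, 1920:
Going back 10 days from May 10, 1920 reaches the end of the previous month; 180 − 10 = 170 left.
April 1920 has 30 days: 170 − 30 = 140 left.
March 1920 has 31 days: 140 − 31 = 109 left.
February 1920 has 29 days (1920 is a leap year): 109 − 29 = 80 left.
January 1920 has 31 days: 80 − 31 = 49 left.
December 1919 has 31 days: 49 − 31 = 18 left.
November 1919 has 30 days; 30 − 18 = 12 → November 12, 1919.
Counting forward 600 days from November 12, 1919:
November has 30 days, so 30 − 12 = 18 days remain after November 12, 1919; 600 − 18 = 582 left.
December 1919 has 31 days: 582 − 31 = 551 left.
January 1920 has 31 days: 551 − 31 = 520 left.
February 1920 has 29 days (1920 is a leap year): 520 − 29 = 491 left.
March 1920 has 31 days: 491 − 31 = 460 left.
April 1920 has 30 days: 460 − 30 = 430 left.
May 1920 has 31 days: 430 − 31 = 399 left.
June 1920 has 30 days: 399 − 30 = 369 left.
July 1920 has 31 days: 369 − 31 = 338 left.
August 1920 has 31 days: 338 − 31 = 307 left.
September 1920 has 30 days: 307 − 30 = 277 left.
October 1920 has 31 days: 277 − 31 = 246 left.
November 1920 has 30 days: 246 − 30 = 216 left.
December 1920 has 31 days: 216 − 31 = 185 left.
January 1921 has 31 days: 185 − 31 = 154 left.
February 1921 has 28 days (1921 is not a leap year): 154 − 28 = 126 left.
March 1921 has 31 days: 126 − 31 = 95 left.
April 1921 has 30 days: 95 − 30 = 65 left.
May 1921 has 31 days: 65 − 31 = 34 left.
June 1921 has 30 days: 34 − 30 = 4 left.
4 days into July 1921 → July 4, 1921.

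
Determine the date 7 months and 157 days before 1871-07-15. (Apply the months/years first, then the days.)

July 11, 1870

Counting back 7 months and 157 days from July 15, 1871: first the month/year part, then the days.
month 7 − 7 = 0, which is month 12 of year 1870 → December 1870.
Day 15 is valid in December, giving December 15, 1870.
Now subtract 157 days from December 15, 1870.
Going back 15 days from December 15, 1870 reaches the end of the previous month; 157 − 15 = 142 left.
November 1870 has 30 days: 142 − 30 = 112 left.
October 1870 has 31 days: 112 − 31 = 81 left.
September 1870 has 30 days: 81 − 30 = 51 left.
August 1870 has 31 days: 51 − 31 = 20 left.
July 1870 has 31 days; 31 − 20 = 11 → July 11, 1870.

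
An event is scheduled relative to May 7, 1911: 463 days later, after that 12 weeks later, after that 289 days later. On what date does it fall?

Counting forward 463 days from May 7, 1911:
May has 31 days, so 31 − 7 = 24 days remain after May 7, 1911; 463 − 24 = 439 left.
June 1911 has 30 days: 439 − 30 = 409 left.
July 1911 has 31 days: 409 − 31 = 378 left.
August 1911 has 31 days: 378 − 31 = 347 left.
September 1911 has 30 days: 347 − 30 = 317 left.
October 1911 has 31 days: 317 − 31 = 286 left.
November 1911 has 30 days: 286 − 30 = 256 left.
December 1911 has 31 days: 256 − 31 = 225 left.
January 1912 has 31 days: 225 − 31 = 194 left.
February 1912 has 29 days (1912 is a leap year): 194 − 29 = 165 left.
March 1912 has 31 days: 165 − 31 = 134 left.
April 1912 has 30 days: 134 − 30 = 104 left.
May 1912 has 31 days: 104 − 31 = 73 left.
June 1912 has 30 days: 73 − 30 = 43 left.
July 1912 has 31 days: 43 − 31 = 12 left.
12 days into August 1912 → August 12, 1912.
Adding 12 weeks (= 84 days) from August 12, 1912:
August has 31 days, so 31 − 12 = 19 days remain after August 12, 1912; 84 − 19 = 65 left.
September 1912 has 30 days: 65 − 30 = 35 left.
October 1912 has 31 days: 35 − 31 = 4 left.
4 days into November 1912 → November 4, 1912.
Counting forward 289 days from November 4, 1912:
November has 30 days, so 30 − 4 = 26 days remain after November 4, 1912; 289 − 26 = 263 left.
December 1912 has 31 days: 263 − 31 = 232 left.
January 1913 has 31 days: 232 − 31 = 201 left.
February 1913 has 28 days (1913 is not a leap year): 201 − 28 = 173 left.
March 1913 has 31 days: 173 − 31 = 142 left.
April 1913 has 30 days: 142 − 30 = 112 left.
May 1913 has 31 days: 112 − 31 = 81 left.
June 1913 has 30 days: 81 − 30 = 51 left.
July 1913 has 31 days: 51 − 31 = 20 left.
20 days into August 1913 → August 20, 1913.

August 20, 1913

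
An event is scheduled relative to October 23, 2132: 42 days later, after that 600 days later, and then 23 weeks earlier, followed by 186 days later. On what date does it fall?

August 21, 2134

Advancing 42 days from October 23, 2132:
October has 31 days, so 31 − 23 = 8 days remain after October 23, 2132; 42 − 8 = 34 left.
November 2132 has 30 days: 34 − 30 = 4 left.
4 days into December 2132 → December 4, 2132.
Adding 600 days from December 4, 2132:
December has 31 days, so 31 − 4 = 27 days remain after December 4, 2132; 600 − 27 = 573 left.
January 2133 has 31 days: 573 − 31 = 542 left.
February 2133 has 28 days (2133 is not a leap year): 542 − 28 = 514 left.
March 2133 has 31 days: 514 − 31 = 483 left.
April 2133 has 30 days: 483 − 30 = 453 left.
May 2133 has 31 days: 453 − 31 = 422 left.
June 2133 has 30 days: 422 − 30 = 392 left.
July 2133 has 31 days: 392 − 31 = 361 left.
August 2133 has 31 days: 361 − 31 = 330 left.
September 2133 has 30 days: 330 − 30 = 300 left.
October 2133 has 31 days: 300 − 31 = 269 left.
November 2133 has 30 days: 269 − 30 = 239 left.
December 2133 has 31 days: 239 − 31 = 208 left.
January 2134 has 31 days: 208 − 31 = 177 left.
February 2134 has 28 days (2134 is not a leap year): 177 − 28 = 149 left.
March 2134 has 31 days: 149 − 31 = 118 left.
April 2134 has 30 days: 118 − 30 = 88 left.
May 2134 has 31 days: 88 − 31 = 57 left.
June 2134 has 30 days: 57 − 30 = 27 left.
27 days into July 2134 → July 27, 2134.
Going back 23 weeks (= 161 days) from July 27, 2134:
Going back 27 days from July 27, 2134 reaches the end of the previous month; 161 − 27 = 134 left.
June 2134 has 30 days: 134 − 30 = 104 left.
May 2134 has 31 days: 104 − 31 = 73 left.
April 2134 has 30 days: 73 − 30 = 43 left.
March 2134 has 31 days: 43 − 31 = 12 left.
February 2134 has 28 days; 28 − 12 = 16 → February 16, 2134.
Advancing 186 days from February 16, 2134:
February has 28 days, so 28 − 16 = 12 days remain after February 16, 2134; 186 − 12 = 174 left.
March 2134 has 31 days: 174 − 31 = 143 left.
April 2134 has 30 days: 143 − 30 = 113 left.
May 2134 has 31 days: 113 − 31 = 82 left.
June 2134 has 30 days: 82 − 30 = 52 left.
July 2134 has 31 days: 52 − 31 = 21 left.
21 days into August 2134 → August 21, 2134.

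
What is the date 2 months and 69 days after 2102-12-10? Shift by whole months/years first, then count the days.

Adding 2 months and 69 days from December 10, 2102: first the month/year part, then the days.
month 12 + 2 = 14, which is month 2 of year 2103 → February 2103.
Day 10 is valid in February, giving February 10, 2103.
Now add 69 days from February 10, 2103.
February has 28 days, so 28 − 10 = 18 days remain after February 10, 2103; 69 − 18 = 51 left.
March 2103 has 31 days: 51 − 31 = 20 left.
20 days into April 2103 → April 20, 2103.

April 20, 2103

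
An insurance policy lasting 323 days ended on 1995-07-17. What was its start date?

August 28, 1994

Subtracting 323 days from July 17, 1995.
Going back 17 days from July 17, 1995 reaches the end of the previous month; 323 − 17 = 306 left.
June 1995 has 30 days: 306 − 30 = 276 left.
May 1995 has 31 days: 276 − 31 = 245 left.
April 1995 has 30 days: 245 − 30 = 215 left.
March 1995 has 31 days: 215 − 31 = 184 left.
February 1995 has 28 days (1995 is not a leap year): 184 − 28 = 156 left.
January 1995 has 31 days: 156 − 31 = 125 left.
December 1994 has 31 days: 125 − 31 = 94 left.
November 1994 has 30 days: 94 − 30 = 64 left.
October 1994 has 31 days: 64 − 31 = 33 left.
September 1994 has 30 days: 33 − 30 = 3 left.
August 1994 has 31 days; 31 − 3 = 28 → August 28, 1994.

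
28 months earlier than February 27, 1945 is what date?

Going back 28 months from February 27, 1945.
month 2 − 28 = -26, which is month 10 of year 1942 → October 1942.
Day 27 is valid in October, giving October 27, 1942.

October 27, 1942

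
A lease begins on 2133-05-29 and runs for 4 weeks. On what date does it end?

Adding 4 weeks = 28 days from May 29, 2133.
May has 31 days, so 31 − 29 = 2 days remain after May 29, 2133; 28 − 2 = 26 left.
26 days into June 2133 → June 26, 2133.

June 26, 2133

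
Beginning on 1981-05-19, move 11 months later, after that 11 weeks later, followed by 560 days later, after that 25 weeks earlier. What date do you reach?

July 25, 1983

Advancing 11 months from May 19, 1981:
month 5 + 11 = 16, which is month 4 of year 1982 → April 1982.
Day 19 is valid in April, giving April 19, 1982.
Advancing 11 weeks (= 77 days) from April 19, 1982:
April has 30 days, so 30 − 19 = 11 days remain after April 19, 1982; 77 − 11 = 66 left.
May 1982 has 31 days: 66 − 31 = 35 left.
June 1982 has 30 days: 35 − 30 = 5 left.
5 days into July 1982 → July 5, 1982.
Counting forward 560 days from July 5, 1982:
July has 31 days, so 31 − 5 = 26 days remain after July 5, 1982; 560 − 26 = 534 left.
August 1982 has 31 days: 534 − 31 = 503 left.
September 1982 has 30 days: 503 − 30 = 473 left.
October 1982 has 31 days: 473 − 31 = 442 left.
November 1982 has 30 days: 442 − 30 = 412 left.
December 1982 has 31 days: 412 − 31 = 381 left.
January 1983 has 31 days: 381 − 31 = 350 left.
February 1983 has 28 days (1983 is not a leap year): 350 − 28 = 322 left.
March 1983 has 31 days: 322 − 31 = 291 left.
April 1983 has 30 days: 291 − 30 = 261 left.
May 1983 has 31 days: 261 − 31 = 230 left.
June 1983 has 30 days: 230 − 30 = 200 left.
July 1983 has 31 days: 200 − 31 = 169 left.
August 1983 has 31 days: 169 − 31 = 138 left.
September 1983 has 30 days: 138 − 30 = 108 left.
October 1983 has 31 days: 108 − 31 = 77 left.
November 1983 has 30 days: 77 − 30 = 47 left.
December 1983 has 31 days: 47 − 31 = 16 left.
16 days into January 1984 → January 16, 1984.
Counting back 25 weeks (= 175 days) from January 16, 1984:
Going back 16 days from January 16, 1984 reaches the end of the previous month; 175 − 16 = 159 left.
December 1983 has 31 days: 159 − 31 = 128 left.
November 1983 has 30 days: 128 − 30 = 98 left.
October 1983 has 31 days: 98 − 31 = 67 left.
September 1983 has 30 days: 67 − 30 = 37 left.
August 1983 has 31 days: 37 − 31 = 6 left.
July 1983 has 31 days; 31 − 6 = 25 → July 25, 1983.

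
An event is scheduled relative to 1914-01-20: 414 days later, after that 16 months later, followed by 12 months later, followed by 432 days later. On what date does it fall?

Adding 414 days from January 20, 1914:
January has 31 days, so 31 − 20 = 11 days remain after January 20, 1914; 414 − 11 = 403 left.
February 1914 has 28 days (1914 is not a leap year): 403 − 28 = 375 left.
March 1914 has 31 days: 375 − 31 = 344 left.
April 1914 has 30 days: 344 − 30 = 314 left.
May 1914 has 31 days: 314 − 31 = 283 left.
June 1914 has 30 days: 283 − 30 = 253 left.
July 1914 has 31 days: 253 − 31 = 222 left.
August 1914 has 31 days: 222 − 31 = 191 left.
September 1914 has 30 days: 191 − 30 = 161 left.
October 1914 has 31 days: 161 − 31 = 130 left.
November 1914 has 30 days: 130 − 30 = 100 left.
December 1914 has 31 days: 100 − 31 = 69 left.
January 1915 has 31 days: 69 − 31 = 38 left.
February 1915 has 28 days (1915 is not a leap year): 38 − 28 = 10 left.
10 days into March 1915 → March 10, 1915.
Counting forward 16 months from March 10, 1915:
month 3 + 16 = 19, which is month 7 of year 1916 → July 1916.
Day 10 is valid in July, giving July 10, 1916.
Adding 12 months from July 10, 1916:
month 7 + 12 = 19, which is month 7 of year 1917 → July 1917.
Day 10 is valid in July, giving July 10, 1917.
Advancing 432 days from July 10, 1917:
July has 31 days, so 31 − 10 = 21 days remain after July 10, 1917; 432 − 21 = 411 left.
August 1917 has 31 days: 411 − 31 = 380 left.
September 1917 has 30 days: 380 − 30 = 350 left.
October 1917 has 31 days: 350 − 31 = 319 left.
November 1917 has 30 days: 319 − 30 = 289 left.
December 1917 has 31 days: 289 − 31 = 258 left.
January 1918 has 31 days: 258 − 31 = 227 left.
February 1918 has 28 days (1918 is not a leap year): 227 − 28 = 199 left.
March 1918 has 31 days: 199 − 31 = 168 left.
April 1918 has 30 days: 168 − 30 = 138 left.
May 1918 has 31 days: 138 − 31 = 107 left.
June 1918 has 30 days: 107 − 30 = 77 left.
July 1918 has 31 days: 77 − 31 = 46 left.
August 1918 has 31 days: 46 − 31 = 15 left.
15 days into September 1918 → September 15, 1918.

September 15, 1918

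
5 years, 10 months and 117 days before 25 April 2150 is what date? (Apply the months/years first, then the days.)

February 29, 2144

Counting back 5 years, 10 months and 117 days from April 25, 2150: first the month/year part, then the days.
-5 years → 2145; month 4 − 10 = -6, which is month 6 of year 2144 → June 2144.
Day 25 is valid in June, giving June 25, 2144.
Now subtract 117 days from June 25, 2144.
Going back 25 days from June 25, 2144 reaches the end of the previous month; 117 − 25 = 92 left.
May 2144 has 31 days: 92 − 31 = 61 left.
April 2144 has 30 days: 61 − 30 = 31 left.
March 2144 has 31 days: 31 − 31 = 0 left.
February 2144 has 29 days; 29 − 0 = 29 → February 29, 2144.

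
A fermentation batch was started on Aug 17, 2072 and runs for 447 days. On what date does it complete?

November 7, 2073

Advancing 447 days from August 17, 2072.
August has 31 days, so 31 − 17 = 14 days remain after August 17, 2072; 447 − 14 = 433 left.
September 2072 has 30 days: 433 − 30 = 403 left.
October 2072 has 31 days: 403 − 31 = 372 left.
November 2072 has 30 days: 372 − 30 = 342 left.
December 2072 has 31 days: 342 − 31 = 311 left.
January 2073 has 31 days: 311 − 31 = 280 left.
February 2073 has 28 days (2073 is not a leap year): 280 − 28 = 252 left.
March 2073 has 31 days: 252 − 31 = 221 left.
April 2073 has 30 days: 221 − 30 = 191 left.
May 2073 has 31 days: 191 − 31 = 160 left.
June 2073 has 30 days: 160 − 30 = 130 left.
July 2073 has 31 days: 130 − 31 = 99 left.
August 2073 has 31 days: 99 − 31 = 68 left.
September 2073 has 30 days: 68 − 30 = 38 left.
October 2073 has 31 days: 38 − 31 = 7 left.
7 days into November 2073 → November 7, 2073.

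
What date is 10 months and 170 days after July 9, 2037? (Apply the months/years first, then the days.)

October 26, 2038

Advancing 10 months and 170 days from July 9, 2037: first the month/year part, then the days.
month 7 + 10 = 17, which is month 5 of year 2038 → May 2038.
Day 9 is valid in May, giving May 9, 2038.
Now add 170 days from May 9, 2038.
May has 31 days, so 31 − 9 = 22 days remain after May 9, 2038; 170 − 22 = 148 left.
June 2038 has 30 days: 148 − 30 = 118 left.
July 2038 has 31 days: 118 − 31 = 87 left.
August 2038 has 31 days: 87 − 31 = 56 left.
September 2038 has 30 days: 56 − 30 = 26 left.
26 days into October 2038 → October 26, 2038.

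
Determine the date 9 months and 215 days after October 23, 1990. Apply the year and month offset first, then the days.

February 23, 1992

Adding 9 months and 215 days from October 23, 1990: first the month/year part, then the days.
month 10 + 9 = 19, which is month 7 of year 1991 → July 1991.
Day 23 is valid in July, giving July 23, 1991.
Now add 215 days from July 23, 1991.
July has 31 days, so 31 − 23 = 8 days remain after July 23, 1991; 215 − 8 = 207 left.
August 1991 has 31 days: 207 − 31 = 176 left.
September 1991 has 30 days: 176 − 30 = 146 left.
October 1991 has 31 days: 146 − 31 = 115 left.
November 1991 has 30 days: 115 − 30 = 85 left.
December 1991 has 31 days: 85 − 31 = 54 left.
January 1992 has 31 days: 54 − 31 = 23 left.
23 days into February 1992 → February 23, 1992.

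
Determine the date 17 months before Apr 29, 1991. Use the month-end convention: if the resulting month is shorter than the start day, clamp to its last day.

Subtracting 17 months from April 29, 1991.
month 4 − 17 = -13, which is month 11 of year 1989 → November 1989.
Day 29 is valid in November, giving November 29, 1989.

November 29, 1989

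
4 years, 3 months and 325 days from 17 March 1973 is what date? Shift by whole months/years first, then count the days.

Counting forward 4 years, 3 months and 325 days from March 17, 1973: first the month/year part, then the days.
+4 years → 1977; month 3 + 3 = 6 → June 1977.
Day 17 is valid in June, giving June 17, 1977.
Now add 325 days from June 17, 1977.
June has 30 days, so 30 − 17 = 13 days remain after June 17, 1977; 325 − 13 = 312 left.
July 1977 has 31 days: 312 − 31 = 281 left.
August 1977 has 31 days: 281 − 31 = 250 left.
September 1977 has 30 days: 250 − 30 = 220 left.
October 1977 has 31 days: 220 − 31 = 189 left.
November 1977 has 30 days: 189 − 30 = 159 left.
December 1977 has 31 days: 159 − 31 = 128 left.
January 1978 has 31 days: 128 − 31 = 97 left.
February 1978 has 28 days (1978 is not a leap year): 97 − 28 = 69 left.
March 1978 has 31 days: 69 − 31 = 38 left.
April 1978 has 30 days: 38 − 30 = 8 left.
8 days into May 1978 → May 8, 1978.

May 8, 1978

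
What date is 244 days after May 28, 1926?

January 27, 1927

Advancing 244 days from May 28, 1926.
May has 31 days, so 31 − 28 = 3 days remain after May 28, 1926; 244 − 3 = 241 left.
June 1926 has 30 days: 241 − 30 = 211 left.
July 1926 has 31 days: 211 − 31 = 180 left.
August 1926 has 31 days: 180 − 31 = 149 left.
September 1926 has 30 days: 149 − 30 = 119 left.
October 1926 has 31 days: 119 − 31 = 88 left.
November 1926 has 30 days: 88 − 30 = 58 left.
December 1926 has 31 days: 58 − 31 = 27 left.
27 days into January 1927 → January 27, 1927.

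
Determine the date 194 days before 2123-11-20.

May 10, 2123

Subtracting 194 days from November 20, 2123.
Going back 20 days from November 20, 2123 reaches the end of the previous month; 194 − 20 = 174 left.
October 2123 has 31 days: 174 − 31 = 143 left.
September 2123 has 30 days: 143 − 30 = 113 left.
August 2123 has 31 days: 113 − 31 = 82 left.
July 2123 has 31 days: 82 − 31 = 51 left.
June 2123 has 30 days: 51 − 30 = 21 left.
May 2123 has 31 days; 31 − 21 = 10 → May 10, 2123.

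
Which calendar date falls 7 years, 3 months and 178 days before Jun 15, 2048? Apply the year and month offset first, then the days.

Counting back 7 years, 3 months and 178 days from June 15, 2048: first the month/year part, then the days.
-7 years → 2041; month 6 − 3 = 3 → March 2041.
Day 15 is valid in March, giving March 15, 2041.
Now subtract 178 days from March 15, 2041.
Going back 15 days from March 15, 2041 reaches the end of the previous month; 178 − 15 = 163 left.
February 2041 has 28 days (2041 is not a leap year): 163 − 28 = 135 left.
January 2041 has 31 days: 135 − 31 = 104 left.
December 2040 has 31 days: 104 − 31 = 73 left.
November 2040 has 30 days: 73 − 30 = 43 left.
October 2040 has 31 days: 43 − 31 = 12 left.
September 2040 has 30 days; 30 − 12 = 18 → September 18, 2040.

September 18, 2040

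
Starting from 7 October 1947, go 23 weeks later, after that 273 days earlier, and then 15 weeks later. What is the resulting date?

September 30, 1947

Advancing 23 weeks (= 161 days) from October 7, 1947:
October has 31 days, so 31 − 7 = 24 days remain after October 7, 1947; 161 − 24 = 137 left.
November 1947 has 30 days: 137 − 30 = 107 left.
December 1947 has 31 days: 107 − 31 = 76 left.
January 1948 has 31 days: 76 − 31 = 45 left.
February 1948 has 29 days (1948 is a leap year): 45 − 29 = 16 left.
16 days into March 1948 → March 16, 1948.
Counting back 273 days from March 16, 1948:
Going back 16 days from March 16, 1948 reaches the end of the previous month; 273 − 16 = 257 left.
February 1948 has 29 days (1948 is a leap year): 257 − 29 = 228 left.
January 1948 has 31 days: 228 − 31 = 197 left.
December 1947 has 31 days: 197 − 31 = 166 left.
November 1947 has 30 days: 166 − 30 = 136 left.
October 1947 has 31 days: 136 − 31 = 105 left.
September 1947 has 30 days: 105 − 30 = 75 left.
August 1947 has 31 days: 75 − 31 = 44 left.
July 1947 has 31 days: 44 − 31 = 13 left.
June 1947 has 30 days; 30 − 13 = 17 → June 17, 1947.
Advancing 15 weeks (= 105 days) from June 17, 1947:
June has 30 days, so 30 − 17 = 13 days remain after June 17, 1947; 105 − 13 = 92 left.
July 1947 has 31 days: 92 − 31 = 61 left.
August 1947 has 31 days: 61 − 31 = 30 left.
30 days into September 1947 → September 30, 1947.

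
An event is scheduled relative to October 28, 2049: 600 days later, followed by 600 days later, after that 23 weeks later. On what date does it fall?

Counting forward 600 days from October 28, 2049:
October has 31 days, so 31 − 28 = 3 days remain after October 28, 2049; 600 − 3 = 597 left.
November 2049 has 30 days: 597 − 30 = 567 left.
December 2049 has 31 days: 567 − 31 = 536 left.
January 2050 has 31 days: 536 − 31 = 505 left.
February 2050 has 28 days (2050 is not a leap year): 505 − 28 = 477 left.
March 2050 has 31 days: 477 − 31 = 446 left.
April 2050 has 30 days: 446 − 30 = 416 left.
May 2050 has 31 days: 416 − 31 = 385 left.
June 2050 has 30 days: 385 − 30 = 355 left.
July 2050 has 31 days: 355 − 31 = 324 left.
August 2050 has 31 days: 324 − 31 = 293 left.
September 2050 has 30 days: 293 − 30 = 263 left.
October 2050 has 31 days: 263 − 31 = 232 left.
November 2050 has 30 days: 232 − 30 = 202 left.
December 2050 has 31 days: 202 − 31 = 171 left.
January 2051 has 31 days: 171 − 31 = 140 left.
February 2051 has 28 days (2051 is not a leap year): 140 − 28 = 112 left.
March 2051 has 31 days: 112 − 31 = 81 left.
April 2051 has 30 days: 81 − 30 = 51 left.
May 2051 has 31 days: 51 − 31 = 20 left.
20 days into June 2051 → June 20, 2051.
Advancing 600 days from June 20, 2051:
June has 30 days, so 30 − 20 = 10 days remain after June 20, 2051; 600 − 10 = 590 left.
July 2051 has 31 days: 590 − 31 = 559 left.
August 2051 has 31 days: 559 − 31 = 528 left.
September 2051 has 30 days: 528 − 30 = 498 left.
October 2051 has 31 days: 498 − 31 = 467 left.
November 2051 has 30 days: 467 − 30 = 437 left.
December 2051 has 31 days: 437 − 31 = 406 left.
January 2052 has 31 days: 406 − 31 = 375 left.
February 2052 has 29 days (2052 is a leap year): 375 − 29 = 346 left.
March 2052 has 31 days: 346 − 31 = 315 left.
April 2052 has 30 days: 315 − 30 = 285 left.
May 2052 has 31 days: 285 − 31 = 254 left.
June 2052 has 30 days: 254 − 30 = 224 left.
July 2052 has 31 days: 224 − 31 = 193 left.
August 2052 has 31 days: 193 − 31 = 162 left.
September 2052 has 30 days: 162 − 30 = 132 left.
October 2052 has 31 days: 132 − 31 = 101 left.
November 2052 has 30 days: 101 − 30 = 71 left.
December 2052 has 31 days: 71 − 31 = 40 left.
January 2053 has 31 days: 40 − 31 = 9 left.
9 days into February 2053 → February 9, 2053.
Counting forward 23 weeks (= 161 days) from February 9, 2053:
February has 28 days, so 28 − 9 = 19 days remain after February 9, 2053; 161 − 19 = 142 left.
March 2053 has 31 days: 142 − 31 = 111 left.
April 2053 has 30 days: 111 − 30 = 81 left.
May 2053 has 31 days: 81 − 31 = 50 left.
June 2053 has 30 days: 50 − 30 = 20 left.
20 days into July 2053 → July 20, 2053.

July 20, 2053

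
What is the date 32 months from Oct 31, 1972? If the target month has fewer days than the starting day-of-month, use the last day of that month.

Counting forward 32 months from October 31, 1972.
month 10 + 32 = 42, which is month 6 of year 1975 → June 1975.
June 1975 has only 30 days and the start was day 31, so the date clamps to June 30, 1975.

June 30, 1975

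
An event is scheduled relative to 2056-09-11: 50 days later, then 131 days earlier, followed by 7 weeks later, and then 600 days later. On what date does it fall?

Adding 50 days from September 11, 2056:
September has 30 days, so 30 − 11 = 19 days remain after September 11, 2056; 50 − 19 = 31 left.
31 days into October 2056 → October 31, 2056.
Subtracting 131 days from October 31, 2056:
Going back 31 days from October 31, 2056 reaches the end of the previous month; 131 − 31 = 100 left.
September 2056 has 30 days: 100 − 30 = 70 left.
August 2056 has 31 days: 70 − 31 = 39 left.
July 2056 has 31 days: 39 − 31 = 8 left.
June 2056 has 30 days; 30 − 8 = 22 → June 22, 2056.
Counting forward 7 weeks (= 49 days) from June 22, 2056:
June has 30 days, so 30 − 22 = 8 days remain after June 22, 2056; 49 − 8 = 41 left.
July 2056 has 31 days: 41 − 31 = 10 left.
10 days into August 2056 → August 10, 2056.
Adding 600 days from August 10, 2056:
August has 31 days, so 31 − 10 = 21 days remain after August 10, 2056; 600 − 21 = 579 left.
September 2056 has 30 days: 579 − 30 = 549 left.
October 2056 has 31 days: 549 − 31 = 518 left.
November 2056 has 30 days: 518 − 30 = 488 left.
December 2056 has 31 days: 488 − 31 = 457 left.
January 2057 has 31 days: 457 − 31 = 426 left.
February 2057 has 28 days (2057 is not a leap year): 426 − 28 = 398 left.
March 2057 has 31 days: 398 − 31 = 367 left.
April 2057 has 30 days: 367 − 30 = 337 left.
May 2057 has 31 days: 337 − 31 = 306 left.
June 2057 has 30 days: 306 − 30 = 276 left.
July 2057 has 31 days: 276 − 31 = 245 left.
August 2057 has 31 days: 245 − 31 = 214 left.
September 2057 has 30 days: 214 − 30 = 184 left.
October 2057 has 31 days: 184 − 31 = 153 left.
November 2057 has 30 days: 153 − 30 = 123 left.
December 2057 has 31 days: 123 − 31 = 92 left.
January 2058 has 31 days: 92 − 31 = 61 left.
February 2058 has 28 days (2058 is not a leap year): 61 − 28 = 33 left.
March 2058 has 31 days: 33 − 31 = 2 left.
2 days into April 2058 → April 2, 2058.

April 2, 2058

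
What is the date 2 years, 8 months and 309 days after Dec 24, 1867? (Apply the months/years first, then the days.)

June 29, 1871

Advancing 2 years, 8 months and 309 days from December 24, 1867: first the month/year part, then the days.
+2 years → 1869; month 12 + 8 = 20, which is month 8 of year 1870 → August 1870.
Day 24 is valid in August, giving August 24, 1870.
Now add 309 days from August 24, 1870.
August has 31 days, so 31 − 24 = 7 days remain after August 24, 1870; 309 − 7 = 302 left.
September 1870 has 30 days: 302 − 30 = 272 left.
October 1870 has 31 days: 272 − 31 = 241 left.
November 1870 has 30 days: 241 − 30 = 211 left.
December 1870 has 31 days: 211 − 31 = 180 left.
January 1871 has 31 days: 180 − 31 = 149 left.
February 1871 has 28 days (1871 is not a leap year): 149 − 28 = 121 left.
March 1871 has 31 days: 121 − 31 = 90 left.
April 1871 has 30 days: 90 − 30 = 60 left.
May 1871 has 31 days: 60 − 31 = 29 left.
29 days into June 1871 → June 29, 1871.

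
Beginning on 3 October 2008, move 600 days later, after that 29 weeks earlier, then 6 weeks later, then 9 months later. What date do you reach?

Advancing 600 days from October 3, 2008:
October has 31 days, so 31 − 3 = 28 days remain after October 3, 2008; 600 − 28 = 572 left.
November 2008 has 30 days: 572 − 30 = 542 left.
December 2008 has 31 days: 542 − 31 = 511 left.
January 2009 has 31 days: 511 − 31 = 480 left.
February 2009 has 28 days (2009 is not a leap year): 480 − 28 = 452 left.
March 2009 has 31 days: 452 − 31 = 421 left.
April 2009 has 30 days: 421 − 30 = 391 left.
May 2009 has 31 days: 391 − 31 = 360 left.
June 2009 has 30 days: 360 − 30 = 330 left.
July 2009 has 31 days: 330 − 31 = 299 left.
August 2009 has 31 days: 299 − 31 = 268 left.
September 2009 has 30 days: 268 − 30 = 238 left.
October 2009 has 31 days: 238 − 31 = 207 left.
November 2009 has 30 days: 207 − 30 = 177 left.
December 2009 has 31 days: 177 − 31 = 146 left.
January 2010 has 31 days: 146 − 31 = 115 left.
February 2010 has 28 days (2010 is not a leap year): 115 − 28 = 87 left.
March 2010 has 31 days: 87 − 31 = 56 left.
April 2010 has 30 days: 56 − 30 = 26 left.
26 days into May 2010 → May 26, 2010.
Going back 29 weeks (= 203 days) from May 26, 2010:
Going back 26 days from May 26, 2010 reaches the end of the previous month; 203 − 26 = 177 left.
April 2010 has 30 days: 177 − 30 = 147 left.
March 2010 has 31 days: 147 − 31 = 116 left.
February 2010 has 28 days (2010 is not a leap year): 116 − 28 = 88 left.
January 2010 has 31 days: 88 − 31 = 57 left.
December 2009 has 31 days: 57 − 31 = 26 left.
November 2009 has 30 days; 30 − 26 = 4 → November 4, 2009.
Adding 6 weeks (= 42 days) from November 4, 2009:
November has 30 days, so 30 − 4 = 26 days remain after November 4, 2009; 42 − 26 = 16 left.
16 days into December 2009 → December 16, 2009.
Advancing 9 months from December 16, 2009:
month 12 + 9 = 21, which is month 9 of year 2010 → September 2010.
Day 16 is valid in September, giving September 16, 2010.

September 16, 2010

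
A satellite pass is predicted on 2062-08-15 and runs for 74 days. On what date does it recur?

Counting forward 74 days from August 15, 2062.
August has 31 days, so 31 − 15 = 16 days remain after August 15, 2062; 74 − 16 = 58 left.
September 2062 has 30 days: 58 − 30 = 28 left.
28 days into October 2062 → October 28, 2062.

October 28, 2062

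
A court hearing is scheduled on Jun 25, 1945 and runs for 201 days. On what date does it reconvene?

Advancing 201 days from June 25, 1945.
June has 30 days, so 30 − 25 = 5 days remain after June 25, 1945; 201 − 5 = 196 left.
July 1945 has 31 days: 196 − 31 = 165 left.
August 1945 has 31 days: 165 − 31 = 134 left.
September 1945 has 30 days: 134 − 30 = 104 left.
October 1945 has 31 days: 104 − 31 = 73 left.
November 1945 has 30 days: 73 − 30 = 43 left.
December 1945 has 31 days: 43 − 31 = 12 left.
12 days into January 1946 → January 12, 1946.

January 12, 1946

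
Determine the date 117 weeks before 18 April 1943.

January 19, 1941

Subtracting 117 weeks = 819 days from April 18, 1943.
Going back 18 days from April 18, 1943 reaches the end of the previous month; 819 − 18 = 801 left.
March 1943 has 31 days: 801 − 31 = 770 left.
February 1943 has 28 days (1943 is not a leap year): 770 − 28 = 742 left.
January 1943 has 31 days: 742 − 31 = 711 left.
December 1942 has 31 days: 711 − 31 = 680 left.
November 1942 has 30 days: 680 − 30 = 650 left.
October 1942 has 31 days: 650 − 31 = 619 left.
September 1942 has 30 days: 619 − 30 = 589 left.
August 1942 has 31 days: 589 − 31 = 558 left.
July 1942 has 31 days: 558 − 31 = 527 left.
June 1942 has 30 days: 527 − 30 = 497 left.
May 1942 has 31 days: 497 − 31 = 466 left.
April 1942 has 30 days: 466 − 30 = 436 left.
March 1942 has 31 days: 436 − 31 = 405 left.
February 1942 has 28 days (1942 is not a leap year): 405 − 28 = 377 left.
January 1942 has 31 days: 377 − 31 = 346 left.
December 1941 has 31 days: 346 − 31 = 315 left.
November 1941 has 30 days: 315 − 30 = 285 left.
October 1941 has 31 days: 285 − 31 = 254 left.
September 1941 has 30 days: 254 − 30 = 224 left.
August 1941 has 31 days: 224 − 31 = 193 left.
July 1941 has 31 days: 193 − 31 = 162 left.
June 1941 has 30 days: 162 − 30 = 132 left.
May 1941 has 31 days: 132 − 31 = 101 left.
April 1941 has 30 days: 101 − 30 = 71 left.
March 1941 has 31 days: 71 − 31 = 40 left.
February 1941 has 28 days (1941 is not a leap year): 40 − 28 = 12 left.
January 1941 has 31 days; 31 − 12 = 19 → January 19, 1941.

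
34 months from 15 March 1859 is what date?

January 15, 1862

Counting forward 34 months from March 15, 1859.
month 3 + 34 = 37, which is month 1 of year 1862 → January 1862.
Day 15 is valid in January, giving January 15, 1862.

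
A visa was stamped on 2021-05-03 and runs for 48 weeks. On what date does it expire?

April 4, 2022

Advancing 48 weeks = 336 days from May 3, 2021.
May has 31 days, so 31 − 3 = 28 days remain after May 3, 2021; 336 − 28 = 308 left.
June 2021 has 30 days: 308 − 30 = 278 left.
July 2021 has 31 days: 278 − 31 = 247 left.
August 2021 has 31 days: 247 − 31 = 216 left.
September 2021 has 30 days: 216 − 30 = 186 left.
October 2021 has 31 days: 186 − 31 = 155 left.
November 2021 has 30 days: 155 − 30 = 125 left.
December 2021 has 31 days: 125 − 31 = 94 left.
January 2022 has 31 days: 94 − 31 = 63 left.
February 2022 has 28 days (2022 is not a leap year): 63 − 28 = 35 left.
March 2022 has 31 days: 35 − 31 = 4 left.
4 days into April 2022 → April 4, 2022.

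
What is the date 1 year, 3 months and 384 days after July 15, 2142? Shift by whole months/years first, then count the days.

November 2, 2144

Advancing 1 year, 3 months and 384 days from July 15, 2142: first the month/year part, then the days.
+1 year → 2143; month 7 + 3 = 10 → October 2143.
Day 15 is valid in October, giving October 15, 2143.
Now add 384 days from October 15, 2143.
October has 31 days, so 31 − 15 = 16 days remain after October 15, 2143; 384 − 16 = 368 left.
November 2143 has 30 days: 368 − 30 = 338 left.
December 2143 has 31 days: 338 − 31 = 307 left.
January 2144 has 31 days: 307 − 31 = 276 left.
February 2144 has 29 days (2144 is a leap year): 276 − 29 = 247 left.
March 2144 has 31 days: 247 − 31 = 216 left.
April 2144 has 30 days: 216 − 30 = 186 left.
May 2144 has 31 days: 186 − 31 = 155 left.
June 2144 has 30 days: 155 − 30 = 125 left.
July 2144 has 31 days: 125 − 31 = 94 left.
August 2144 has 31 days: 94 − 31 = 63 left.
September 2144 has 30 days: 63 − 30 = 33 left.
October 2144 has 31 days: 33 − 31 = 2 left.
2 days into November 2144 → November 2, 2144.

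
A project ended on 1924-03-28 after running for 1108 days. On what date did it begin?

March 16, 1921

Subtracting 1108 days from March 28, 1924.
Going back 28 days from March 28, 1924 reaches the end of the previous month; 1108 − 28 = 1080 left.
February 1924 has 29 days (1924 is a leap year): 1080 − 29 = 1051 left.
January 1924 has 31 days: 1051 − 31 = 1020 left.
December 1923 has 31 days: 1020 − 31 = 989 left.
November 1923 has 30 days: 989 − 30 = 959 left.
October 1923 has 31 days: 959 − 31 = 928 left.
September 1923 has 30 days: 928 − 30 = 898 left.
August 1923 has 31 days: 898 − 31 = 867 left.
July 1923 has 31 days: 867 − 31 = 836 left.
June 1923 has 30 days: 836 − 30 = 806 left.
May 1923 has 31 days: 806 − 31 = 775 left.
April 1923 has 30 days: 775 − 30 = 745 left.
March 1923 has 31 days: 745 − 31 = 714 left.
February 1923 has 28 days (1923 is not a leap year): 714 − 28 = 686 left.
January 1923 has 31 days: 686 − 31 = 655 left.
December 1922 has 31 days: 655 − 31 = 624 left.
November 1922 has 30 days: 624 − 30 = 594 left.
October 1922 has 31 days: 594 − 31 = 563 left.
September 1922 has 30 days: 563 − 30 = 533 left.
August 1922 has 31 days: 533 − 31 = 502 left.
July 1922 has 31 days: 502 − 31 = 471 left.
June 1922 has 30 days: 471 − 30 = 441 left.
May 1922 has 31 days: 441 − 31 = 410 left.
April 1922 has 30 days: 410 − 30 = 380 left.
March 1922 has 31 days: 380 − 31 = 349 left.
February 1922 has 28 days (1922 is not a leap year): 349 − 28 = 321 left.
January 1922 has 31 days: 321 − 31 = 290 left.
December 1921 has 31 days: 290 − 31 = 259 left.
November 1921 has 30 days: 259 − 30 = 229 left.
October 1921 has 31 days: 229 − 31 = 198 left.
September 1921 has 30 days: 198 − 30 = 168 left.
August 1921 has 31 days: 168 − 31 = 137 left.
July 1921 has 31 days: 137 − 31 = 106 left.
June 1921 has 30 days: 106 − 30 = 76 left.
May 1921 has 31 days: 76 − 31 = 45 left.
April 1921 has 30 days: 45 − 30 = 15 left.
March 1921 has 31 days; 31 − 15 = 16 → March 16, 1921.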